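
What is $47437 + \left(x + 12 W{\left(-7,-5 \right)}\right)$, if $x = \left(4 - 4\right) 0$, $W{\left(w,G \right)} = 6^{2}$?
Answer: $47869$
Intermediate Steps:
$W{\left(w,G \right)} = 36$
$x = 0$ ($x = 0 \cdot 0 = 0$)
$47437 + \left(x + 12 W{\left(-7,-5 \right)}\right) = 47437 + \left(0 + 12 \cdot 36\right) = 47437 + \left(0 + 432\right) = 47437 + 432 = 47869$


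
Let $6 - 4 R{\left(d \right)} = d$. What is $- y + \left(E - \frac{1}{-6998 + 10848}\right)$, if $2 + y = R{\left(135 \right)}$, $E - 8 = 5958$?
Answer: $\frac{46201923}{7700} \approx 6000.3$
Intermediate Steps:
$E = 5966$ ($E = 8 + 5958 = 5966$)
$R{\left(d \right)} = \frac{3}{2} - \frac{d}{4}$
$y = - \frac{137}{4}$ ($y = -2 + \left(\frac{3}{2} - \frac{135}{4}\right) = -2 - \frac{129}{4} = - \frac{137}{4} \approx -34.25$)
$- y + \left(E - \frac{1}{-6998 + 10848}\right) = \left(-1\right) \left(- \frac{137}{4}\right) + \left(5966 - \frac{1}{-6998 + 10848}\right) = \frac{137}{4} + \left(5966 - \frac{1}{3850}\right) = \frac{137}{4} + \frac{22969099}{3850} = \frac{46201923}{7700}$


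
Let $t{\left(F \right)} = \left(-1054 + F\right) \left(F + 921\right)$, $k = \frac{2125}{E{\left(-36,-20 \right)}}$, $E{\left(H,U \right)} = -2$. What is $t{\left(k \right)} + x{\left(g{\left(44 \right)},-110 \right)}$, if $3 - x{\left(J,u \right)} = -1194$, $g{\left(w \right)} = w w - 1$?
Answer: $\frac{1202727}{4} \approx 3.0068 \cdot 10^{5}$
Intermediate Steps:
$g{\left(w \right)} = -1 + w^{2}$ ($g{\left(w \right)} = w^{2} - 1 = -1 + w^{2}$)
$x{\left(J,u \right)} = 1197$ ($x{\left(J,u \right)} = 3 - -1194 = 3 + 1194 = 1197$)
$k = - \frac{2125}{2}$ ($k = \frac{2125}{-2} = 2125 \left(- \frac{1}{2}\right) = - \frac{2125}{2} \approx -1062.5$)
$t{\left(F \right)} = \left(-1054 + F\right) \left(921 + F\right)$
$t{\left(k \right)} + x{\left(g{\left(44 \right)},-110 \right)} = \left(-970734 + \left(- \frac{2125}{2}\right)^{2} - - \frac{282625}{2}\right) + 1197 = \left(-970734 + \frac{4515625}{4} + \frac{282625}{2}\right) + 1197 = \frac{1197939}{4} + 1197 = \frac{1202727}{4}$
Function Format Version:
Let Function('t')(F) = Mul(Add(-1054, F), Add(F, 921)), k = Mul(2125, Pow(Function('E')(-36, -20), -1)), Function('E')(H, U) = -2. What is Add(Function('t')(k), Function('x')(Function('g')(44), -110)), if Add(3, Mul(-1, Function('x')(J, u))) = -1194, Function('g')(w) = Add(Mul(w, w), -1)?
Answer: Rational(1202727, 4) ≈ 3.0068e+5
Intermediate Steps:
Function('g')(w) = Add(-1, Pow(w, 2)) (Function('g')(w) = Add(Pow(w, 2), -1) = Add(-1, Pow(w, 2)))
Function('x')(J, u) = 1197 (Function('x')(J, u) = Add(3, Mul(-1, -1194)) = Add(3, 1194) = 1197)
k = Rational(-2125, 2) (k = Mul(2125, Pow(-2, -1)) = Mul(2125, Rational(-1, 2)) = Rational(-2125, 2) ≈ -1062.5)
Function('t')(F) = Mul(Add(-1054, F), Add(921, F))
Add(Function('t')(k), Function('x')(Function('g')(44), -110)) = Add(Add(-970734, Pow(Rational(-2125, 2), 2), Mul(-133, Rational(-2125, 2))), 1197) = Add(Add(-970734, Rational(4515625, 4), Rational(282625, 2)), 1197) = Add(Rational(1197939, 4), 1197) = Rational(1202727, 4)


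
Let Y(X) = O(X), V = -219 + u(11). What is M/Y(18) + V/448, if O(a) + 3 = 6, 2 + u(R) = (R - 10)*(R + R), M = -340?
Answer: -152917/1344 ≈ -113.78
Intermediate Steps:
u(R) = -2 + 2*R*(-10 + R) (u(R) = -2 + (R - 10)*(R + R) = -2 + (-10 + R)*(2*R) = -2 + 2*R*(-10 + R))
V = -199 (V = -219 + (-2 - 20*11 + 2*11**2) = -219 + (-2 - 220 + 2*121) = -219 + (-2 - 220 + 242) = -219 + 20 = -199)
O(a) = 3 (O(a) = -3 + 6 = 3)
Y(X) = 3
M/Y(18) + V/448 = -340/3 - 199/448 = -152917/1344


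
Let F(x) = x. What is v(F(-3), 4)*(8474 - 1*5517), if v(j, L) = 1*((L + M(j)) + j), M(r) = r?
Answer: -5914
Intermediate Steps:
v(j, L) = L + 2*j (v(j, L) = 1*((L + j) + j) = 1*(L + 2*j) = L + 2*j)
v(F(-3), 4)*(8474 - 1*5517) = (4 + 2*(-3))*(8474 - 1*5517) = (4 - 6)*(8474 - 5517) = -2*2957 = -5914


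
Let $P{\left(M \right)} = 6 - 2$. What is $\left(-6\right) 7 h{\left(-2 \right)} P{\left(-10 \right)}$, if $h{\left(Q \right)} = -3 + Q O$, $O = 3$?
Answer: $1512$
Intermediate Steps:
$P{\left(M \right)} = 4$ ($P{\left(M \right)} = 6 - 2 = 4$)
$h{\left(Q \right)} = -3 + 3 Q$ ($h{\left(Q \right)} = -3 + Q 3 = -3 + 3 Q$)
$\left(-6\right) 7 h{\left(-2 \right)} P{\left(-10 \right)} = \left(-6\right) 7 \left(-3 + 3 \left(-2\right)\right) 4 = - 42 \left(-3 - 6\right) 4 = \left(-42\right) \left(-9\right) 4 = 378 \cdot 4 = 1512$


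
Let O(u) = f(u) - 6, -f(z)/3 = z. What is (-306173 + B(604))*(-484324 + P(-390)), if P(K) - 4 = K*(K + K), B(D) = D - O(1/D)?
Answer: 8310739006470/151 ≈ 5.5038e+10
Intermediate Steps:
f(z) = -3*z
O(u) = -6 - 3*u (O(u) = -3*u - 6 = -6 - 3*u)
B(D) = 6 + D + 3/D (B(D) = D - (-6 - 3/D) = D + (6 + 3/D) = 6 + D + 3/D)
P(K) = 4 + 2*K² (P(K) = 4 + K*(K + K) = 4 + K*(2*K) = 4 + 2*K²)
(-306173 + B(604))*(-484324 + P(-390)) = (-306173 + (6 + 604 + 3/604))*(-484324 + (4 + 2*(-390)²)) = (-306173 + (6 + 604 + 3*(1/604)))*(-484324 + (4 + 2*152100)) = (-306173 + (6 + 604 + 3/604))*(-484324 + (4 + 304200)) = (-306173 + 368443/604)*(-484324 + 304204) = -184560049/604*(-180120) = 8310739006470/151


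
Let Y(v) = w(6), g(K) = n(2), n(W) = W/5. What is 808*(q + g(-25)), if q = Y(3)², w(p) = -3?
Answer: 37976/5 ≈ 7595.2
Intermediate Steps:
n(W) = W/5 (n(W) = W*(⅕) = W/5)
g(K) = ⅖ (g(K) = (⅕)*2 = ⅖)
Y(v) = -3
q = 9 (q = (-3)² = 9)
808*(q + g(-25)) = 808*(9 + ⅖) = 808*(47/5) = 37976/5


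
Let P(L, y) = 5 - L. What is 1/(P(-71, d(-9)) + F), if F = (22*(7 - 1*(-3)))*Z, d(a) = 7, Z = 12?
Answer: 1/2716 ≈ 0.00036819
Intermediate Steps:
F = 2640 (F = (22*(7 - 1*(-3)))*12 = (22*(7 + 3))*12 = (22*10)*12 = 220*12 = 2640)
1/(P(-71, d(-9)) + F) = 1/((5 - 1*(-71)) + 2640) = 1/((5 + 71) + 2640) = 1/(76 + 2640) = 1/2716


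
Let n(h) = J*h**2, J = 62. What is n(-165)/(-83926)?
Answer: -843975/41963 ≈ -20.112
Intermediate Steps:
n(h) = 62*h**2
n(-165)/(-83926) = (62*(-165)**2)/(-83926) = (62*27225)*(-1/83926) = 1687950*(-1/83926) = -843975/41963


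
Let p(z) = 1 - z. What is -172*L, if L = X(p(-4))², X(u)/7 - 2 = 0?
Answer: -33712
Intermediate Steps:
X(u) = 14 (X(u) = 14 + 7*0 = 14 + 0 = 14)
L = 196 (L = 14² = 196)
-172*L = -172*196 = -33712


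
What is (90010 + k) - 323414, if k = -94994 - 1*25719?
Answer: -354117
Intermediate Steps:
k = -120713 (k = -94994 - 25719 = -120713)
(90010 + k) - 323414 = (90010 - 120713) - 323414 = -30703 - 323414 = -354117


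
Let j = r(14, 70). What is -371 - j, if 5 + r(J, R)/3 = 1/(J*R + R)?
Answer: -124601/350 ≈ -356.00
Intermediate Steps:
r(J, R) = -15 + 3/(R + J*R) (r(J, R) = -15 + 3/(J*R + R) = -15 + 3/(R + J*R))
j = -5249/350 (j = 3*(1 - 5*70 - 5*14*70)/(70*(1 + 14)) = 3*(1/70)*(1 - 350 - 4900)/15 = 3*(1/70)*(1/15)*(-5249) = -5249/350 ≈ -14.997)
-371 - j = -371 - 1*(-5249/350) = -371 + 5249/350 = -124601/350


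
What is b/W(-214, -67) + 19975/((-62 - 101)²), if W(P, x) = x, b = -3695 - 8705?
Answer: 330793925/1780123 ≈ 185.83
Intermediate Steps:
b = -12400
b/W(-214, -67) + 19975/((-62 - 101)²) = -12400/(-67) + 19975/((-62 - 101)²) = -12400*(-1/67) + 19975/((-163)²) = 12400/67 + 19975/26569 = 330793925/1780123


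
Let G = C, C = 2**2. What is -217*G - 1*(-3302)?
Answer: 2434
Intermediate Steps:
C = 4
G = 4
-217*G - 1*(-3302) = -217*4 - 1*(-3302) = -868 + 3302 = 2434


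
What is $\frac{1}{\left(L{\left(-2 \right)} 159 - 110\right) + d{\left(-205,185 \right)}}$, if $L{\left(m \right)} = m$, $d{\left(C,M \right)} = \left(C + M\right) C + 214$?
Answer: $\frac{1}{3886} \approx 0.00025733$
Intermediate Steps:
$d{\left(C,M \right)} = 214 + C \left(C + M\right)$ ($d{\left(C,M \right)} = C \left(C + M\right) + 214 = 214 + C \left(C + M\right)$)
$\frac{1}{\left(L{\left(-2 \right)} 159 - 110\right) + d{\left(-205,185 \right)}} = \frac{1}{\left(\left(-2\right) 159 - 110\right) + \left(214 + \left(-205\right)^{2} - 37925\right)} = \frac{1}{\left(-318 - 110\right) + \left(214 + 42025 - 37925\right)} = \frac{1}{-428 + 4314} = \frac{1}{3886}$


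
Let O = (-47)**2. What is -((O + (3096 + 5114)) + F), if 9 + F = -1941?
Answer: -8469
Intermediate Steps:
F = -1950 (F = -9 - 1941 = -1950)
O = 2209
-((O + (3096 + 5114)) + F) = -((2209 + (3096 + 5114)) - 1950) = -((2209 + 8210) - 1950) = -(10419 - 1950) = -1*8469 = -8469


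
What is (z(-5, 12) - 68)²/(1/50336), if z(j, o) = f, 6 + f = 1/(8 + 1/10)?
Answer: 1802444374016/6561 ≈ 2.7472e+8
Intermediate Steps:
f = -476/81 (f = -6 + 1/(8 + 1/10) = -6 + 1/(8 + ⅒) = -6 + 1/(81/10) = -6 + 10/81 = -476/81 ≈ -5.8765)
z(j, o) = -476/81
(z(-5, 12) - 68)²/(1/50336) = (-476/81 - 68)²/(1/50336) = (-5984/81)²/(1/50336) = (35808256/6561)*50336 = 1802444374016/6561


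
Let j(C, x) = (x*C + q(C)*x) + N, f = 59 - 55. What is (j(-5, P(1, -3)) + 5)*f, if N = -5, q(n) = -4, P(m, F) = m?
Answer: -36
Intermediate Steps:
f = 4
j(C, x) = -5 - 4*x + C*x (j(C, x) = (x*C - 4*x) - 5 = (C*x - 4*x) - 5 = (-4*x + C*x) - 5 = -5 - 4*x + C*x)
(j(-5, P(1, -3)) + 5)*f = ((-5 - 4*1 - 5*1) + 5)*4 = ((-5 - 4 - 5) + 5)*4 = (-14 + 5)*4 = -9*4 = -36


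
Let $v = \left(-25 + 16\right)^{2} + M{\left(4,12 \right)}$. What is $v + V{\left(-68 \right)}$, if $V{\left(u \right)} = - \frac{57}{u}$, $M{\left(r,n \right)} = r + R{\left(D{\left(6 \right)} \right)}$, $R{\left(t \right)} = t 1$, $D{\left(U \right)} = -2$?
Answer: $\frac{5701}{68} \approx 83.838$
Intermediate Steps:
$R{\left(t \right)} = t$
$M{\left(r,n \right)} = -2 + r$ ($M{\left(r,n \right)} = r - 2 = -2 + r$)
$v = 83$ ($v = \left(-25 + 16\right)^{2} + \left(-2 + 4\right) = \left(-9\right)^{2} + 2 = 81 + 2 = 83$)
$v + V{\left(-68 \right)} = 83 - \frac{57}{-68} = 83 - - \frac{57}{68} = 83 + \frac{57}{68} = \frac{5701}{68}$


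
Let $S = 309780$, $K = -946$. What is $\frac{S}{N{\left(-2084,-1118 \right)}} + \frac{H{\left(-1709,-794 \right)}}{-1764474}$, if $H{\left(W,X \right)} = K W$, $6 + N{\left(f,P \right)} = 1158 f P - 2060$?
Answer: $- \frac{218070301172485}{238030721299911} \approx -0.91614$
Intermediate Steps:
$N{\left(f,P \right)} = -2066 + 1158 P f$ ($N{\left(f,P \right)} = -6 + \left(1158 f P - 2060\right) = -6 + \left(1158 P f - 2060\right) = -6 + \left(-2060 + 1158 P f\right) = -2066 + 1158 P f$)
$H{\left(W,X \right)} = - 946 W$
$\frac{S}{N{\left(-2084,-1118 \right)}} + \frac{H{\left(-1709,-794 \right)}}{-1764474} = \frac{309780}{-2066 + 1158 \left(-1118\right) \left(-2084\right)} + \frac{\left(-946\right) \left(-1709\right)}{-1764474} = \frac{309780}{-2066 + 2698038096} + 1616714 \left(- \frac{1}{1764474}\right) = \frac{309780}{2698036030} - \frac{808357}{882237} = 309780 \cdot \frac{1}{2698036030} - \frac{808357}{882237} = \frac{30978}{269803603} - \frac{808357}{882237} = - \frac{218070301172485}{238030721299911}$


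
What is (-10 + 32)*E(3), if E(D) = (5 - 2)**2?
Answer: 198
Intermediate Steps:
E(D) = 9 (E(D) = 3**2 = 9)
(-10 + 32)*E(3) = (-10 + 32)*9 = 22*9 = 198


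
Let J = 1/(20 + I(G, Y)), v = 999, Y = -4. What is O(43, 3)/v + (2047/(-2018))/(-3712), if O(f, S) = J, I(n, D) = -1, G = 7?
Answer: 46344923/142183178496 ≈ 0.00032595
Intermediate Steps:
J = 1/19 (J = 1/(20 - 1) = 1/19 ≈ 0.052632)
O(f, S) = 1/19
O(43, 3)/v + (2047/(-2018))/(-3712) = (1/19)/999 + (2047/(-2018))/(-3712) = (1/19)*(1/999) + (2047*(-1/2018))*(-1/3712) = 1/18981 - 2047/2018*(-1/3712) = 1/18981 + 2047/7490816 = 46344923/142183178496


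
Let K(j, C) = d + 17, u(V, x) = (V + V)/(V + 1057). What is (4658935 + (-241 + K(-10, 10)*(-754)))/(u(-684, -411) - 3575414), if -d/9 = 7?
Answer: -875314997/666815395 ≈ -1.3127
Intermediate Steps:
d = -63 (d = -9*7 = -63)
u(V, x) = 2*V/(1057 + V) (u(V, x) = (2*V)/(1057 + V) = 2*V/(1057 + V))
K(j, C) = -46 (K(j, C) = -63 + 17 = -46)
(4658935 + (-241 + K(-10, 10)*(-754)))/(u(-684, -411) - 3575414) = (4658935 + (-241 - 46*(-754)))/(2*(-684)/(1057 - 684) - 3575414) = (4658935 + (-241 + 34684))/(2*(-684)/373 - 3575414) = (4658935 + 34443)/(2*(-684)*(1/373) - 3575414) = 4693378/(-1368/373 - 3575414) = 4693378/(-1333630790/373) = 4693378*(-373/1333630790) = -875314997/666815395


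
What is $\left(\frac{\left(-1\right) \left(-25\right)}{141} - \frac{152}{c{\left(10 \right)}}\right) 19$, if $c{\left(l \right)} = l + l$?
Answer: $- \frac{99427}{705} \approx -141.03$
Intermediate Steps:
$c{\left(l \right)} = 2 l$
$\left(\frac{\left(-1\right) \left(-25\right)}{141} - \frac{152}{c{\left(10 \right)}}\right) 19 = \left(\frac{\left(-1\right) \left(-25\right)}{141} - \frac{152}{2 \cdot 10}\right) 19 = \left(25 \cdot \frac{1}{141} - \frac{152}{20}\right) 19 = \left(\frac{25}{141} - \frac{38}{5}\right) 19 = \left(- \frac{5233}{705}\right) 19 = - \frac{99427}{705}$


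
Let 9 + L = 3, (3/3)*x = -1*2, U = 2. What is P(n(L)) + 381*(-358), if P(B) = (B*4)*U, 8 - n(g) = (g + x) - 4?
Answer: -136238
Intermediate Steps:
x = -2 (x = -1*2 = -2)
L = -6 (L = -9 + 3 = -6)
n(g) = 14 - g (n(g) = 8 - ((g - 2) - 4) = 8 - ((-2 + g) - 4) = 8 - (-6 + g) = 8 + (6 - g) = 14 - g)
P(B) = 8*B (P(B) = (B*4)*2 = (4*B)*2 = 8*B)
P(n(L)) + 381*(-358) = 8*(14 - 1*(-6)) + 381*(-358) = 8*(14 + 6) - 136398 = 8*20 - 136398 = 160 - 136398 = -136238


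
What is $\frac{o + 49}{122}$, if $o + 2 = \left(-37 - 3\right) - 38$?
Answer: $- \frac{31}{122} \approx -0.2541$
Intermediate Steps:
$o = -80$ ($o = -2 - 78 = -80$)
$\frac{o + 49}{122} = \frac{-80 + 49}{122} = \left(-31\right) \frac{1}{122} = - \frac{31}{122}$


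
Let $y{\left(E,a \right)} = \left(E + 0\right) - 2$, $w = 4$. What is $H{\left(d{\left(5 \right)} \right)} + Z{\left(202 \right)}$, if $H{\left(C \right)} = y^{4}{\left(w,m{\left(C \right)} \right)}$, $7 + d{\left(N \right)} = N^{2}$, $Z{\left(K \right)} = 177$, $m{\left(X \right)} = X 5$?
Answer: $193$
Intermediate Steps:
$m{\left(X \right)} = 5 X$
$y{\left(E,a \right)} = -2 + E$ ($y{\left(E,a \right)} = E - 2 = -2 + E$)
$d{\left(N \right)} = -7 + N^{2}$
$H{\left(C \right)} = 16$ ($H{\left(C \right)} = \left(-2 + 4\right)^{4} = 2^{4} = 16$)
$H{\left(d{\left(5 \right)} \right)} + Z{\left(202 \right)} = 16 + 177 = 193$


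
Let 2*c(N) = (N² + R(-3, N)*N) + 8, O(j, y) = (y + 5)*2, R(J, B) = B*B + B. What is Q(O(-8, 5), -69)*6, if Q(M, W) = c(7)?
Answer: 1347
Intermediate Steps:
R(J, B) = B + B² (R(J, B) = B² + B = B + B²)
O(j, y) = 10 + 2*y (O(j, y) = (5 + y)*2 = 10 + 2*y)
c(N) = 4 + N²/2 + N²*(1 + N)/2 (c(N) = ((N² + (N*(1 + N))*N) + 8)/2 = ((N² + N²*(1 + N)) + 8)/2 = (8 + N² + N²*(1 + N))/2 = 4 + N²/2 + N²*(1 + N)/2)
Q(M, W) = 449/2 (Q(M, W) = 4 + 7² + (½)*7³ = 4 + 49 + (½)*343 = 4 + 49 + 343/2 = 449/2)
Q(O(-8, 5), -69)*6 = (449/2)*6 = 1347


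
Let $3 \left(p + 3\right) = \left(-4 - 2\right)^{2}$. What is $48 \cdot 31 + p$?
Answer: $1497$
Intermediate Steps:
$p = 9$ ($p = -3 + \frac{\left(-4 - 2\right)^{2}}{3} = -3 + \frac{\left(-6\right)^{2}}{3} = -3 + \frac{1}{3} \cdot 36 = -3 + 12 = 9$)
$48 \cdot 31 + p = 48 \cdot 31 + 9 = 1488 + 9 = 1497$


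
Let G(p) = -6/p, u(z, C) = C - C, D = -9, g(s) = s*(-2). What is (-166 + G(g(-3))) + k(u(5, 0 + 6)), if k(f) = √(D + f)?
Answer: -167 + 3*I ≈ -167.0 + 3.0*I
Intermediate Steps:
g(s) = -2*s
u(z, C) = 0
k(f) = √(-9 + f)
(-166 + G(g(-3))) + k(u(5, 0 + 6)) = (-166 - 6/((-2*(-3)))) + √(-9 + 0) = (-166 - 6/6) + √(-9) = (-166 - 6*⅙) + 3*I = (-166 - 1) + 3*I = -167 + 3*I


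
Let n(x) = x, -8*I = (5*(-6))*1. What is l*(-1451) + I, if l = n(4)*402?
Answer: -9332817/4 ≈ -2.3332e+6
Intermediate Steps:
I = 15/4 (I = -5*(-6)/8 = -(-15)/4 = -⅛*(-30) = 15/4 ≈ 3.7500)
l = 1608 (l = 4*402 = 1608)
l*(-1451) + I = 1608*(-1451) + 15/4 = -2333208 + 15/4 = -9332817/4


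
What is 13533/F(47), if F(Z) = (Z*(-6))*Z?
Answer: -4511/4418 ≈ -1.0210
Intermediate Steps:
F(Z) = -6*Z² (F(Z) = (-6*Z)*Z = -6*Z²)
13533/F(47) = 13533/((-6*47²)) = 13533/((-6*2209)) = 13533/(-13254) = 13533*(-1/13254) = -4511/4418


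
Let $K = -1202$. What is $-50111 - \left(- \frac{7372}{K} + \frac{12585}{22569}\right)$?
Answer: $- \frac{226598267826}{4521323} \approx -50118.0$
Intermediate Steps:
$-50111 - \left(- \frac{7372}{K} + \frac{12585}{22569}\right) = -50111 - \left(- \frac{7372}{-1202} + \frac{12585}{22569}\right) = -50111 - \left(\left(-7372\right) \left(- \frac{1}{1202}\right) + 12585 \cdot \frac{1}{22569}\right) = -50111 - \left(\frac{3686}{601} + \frac{4195}{7523}\right) = -50111 - \frac{30250973}{4521323} = - \frac{226598267826}{4521323}$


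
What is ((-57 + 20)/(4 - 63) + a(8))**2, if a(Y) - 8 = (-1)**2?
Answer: 322624/3481 ≈ 92.681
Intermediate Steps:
a(Y) = 9 (a(Y) = 8 + (-1)**2 = 8 + 1 = 9)
((-57 + 20)/(4 - 63) + a(8))**2 = ((-57 + 20)/(4 - 63) + 9)**2 = (-37/(-59) + 9)**2 = (-37*(-1/59) + 9)**2 = (37/59 + 9)**2 = (568/59)**2 = 322624/3481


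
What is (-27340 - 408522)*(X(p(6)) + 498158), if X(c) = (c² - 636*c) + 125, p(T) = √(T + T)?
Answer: -217187855290 + 554416464*√3 ≈ -2.1623e+11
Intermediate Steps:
p(T) = √2*√T (p(T) = √(2*T) = √2*√T)
X(c) = 125 + c² - 636*c
(-27340 - 408522)*(X(p(6)) + 498158) = (-27340 - 408522)*((125 + (√2*√6)² - 636*√2*√6) + 498158) = -435862*((125 + (2*√3)² - 1272*√3) + 498158) = -435862*((125 + 12 - 1272*√3) + 498158) = -435862*((137 - 1272*√3) + 498158) = -435862*(498295 - 1272*√3) = -217187855290 + 554416464*√3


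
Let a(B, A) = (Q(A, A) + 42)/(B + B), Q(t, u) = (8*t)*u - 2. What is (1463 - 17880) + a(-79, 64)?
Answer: -1313347/79 ≈ -16625.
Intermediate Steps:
Q(t, u) = -2 + 8*t*u (Q(t, u) = 8*t*u - 2 = -2 + 8*t*u)
a(B, A) = (40 + 8*A²)/(2*B) (a(B, A) = ((-2 + 8*A*A) + 42)/(B + B) = ((-2 + 8*A²) + 42)/((2*B)) = (40 + 8*A²)*(1/(2*B)) = (40 + 8*A²)/(2*B))
(1463 - 17880) + a(-79, 64) = (1463 - 17880) + 4*(5 + 64²)/(-79) = -16417 + 4*(-1/79)*(5 + 4096) = -16417 + 4*(-1/79)*4101 = -16417 - 16404/79 = -1313347/79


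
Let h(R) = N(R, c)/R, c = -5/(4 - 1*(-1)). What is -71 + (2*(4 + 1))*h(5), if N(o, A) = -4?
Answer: -79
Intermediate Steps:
c = -1 (c = -5/(4 + 1) = -5/5 = -5*⅕ = -1)
h(R) = -4/R
-71 + (2*(4 + 1))*h(5) = -71 + (2*(4 + 1))*(-4/5) = -71 + (2*5)*(-4*⅕) = -71 + 10*(-⅘) = -71 - 8 = -79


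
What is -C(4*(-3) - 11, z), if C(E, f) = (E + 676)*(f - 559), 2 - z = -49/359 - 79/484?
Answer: 63164699795/173756 ≈ 3.6353e+5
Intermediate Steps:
z = 399589/173756 (z = 2 - (-49/359 - 79/484) = 2 - 1*(-52077/173756) = 2 + 52077/173756 = 399589/173756 ≈ 2.2997)
C(E, f) = (-559 + f)*(676 + E) (C(E, f) = (676 + E)*(-559 + f) = (-559 + f)*(676 + E))
-C(4*(-3) - 11, z) = -(-377884 - 559*(4*(-3) - 11) + 676*(399589/173756) + (4*(-3) - 11)*(399589/173756)) = -(-377884 - 559*(-12 - 11) + 67530541/43439 + (-12 - 11)*(399589/173756)) = -(-377884 - 559*(-23) + 67530541/43439 - 23*399589/173756) = -(-377884 + 12857 + 67530541/43439 - 9190547/173756) = -1*(-63164699795/173756) = 63164699795/173756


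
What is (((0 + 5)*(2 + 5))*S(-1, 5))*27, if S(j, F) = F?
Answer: 4725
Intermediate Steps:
(((0 + 5)*(2 + 5))*S(-1, 5))*27 = (((0 + 5)*(2 + 5))*5)*27 = ((5*7)*5)*27 = (35*5)*27 = 175*27 = 4725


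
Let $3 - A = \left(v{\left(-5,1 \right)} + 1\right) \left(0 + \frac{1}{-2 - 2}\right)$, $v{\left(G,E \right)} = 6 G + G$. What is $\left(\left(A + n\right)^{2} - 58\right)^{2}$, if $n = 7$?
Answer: $\frac{49729}{16} \approx 3108.1$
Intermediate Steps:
$v{\left(G,E \right)} = 7 G$
$A = - \frac{11}{2}$ ($A = 3 - \left(7 \left(-5\right) + 1\right) \left(0 + \frac{1}{-2 - 2}\right) = 3 - \left(-35 + 1\right) \left(0 + \frac{1}{-4}\right) = 3 - - 34 \left(0 - \frac{1}{4}\right) = 3 - \left(-34\right) \left(- \frac{1}{4}\right) = 3 - \frac{17}{2} = - \frac{11}{2} \approx -5.5$)
$\left(\left(A + n\right)^{2} - 58\right)^{2} = \left(\left(- \frac{11}{2} + 7\right)^{2} - 58\right)^{2} = \left(\left(\frac{3}{2}\right)^{2} - 58\right)^{2} = \left(\frac{9}{4} - 58\right)^{2} = \left(- \frac{223}{4}\right)^{2} = \frac{49729}{16}$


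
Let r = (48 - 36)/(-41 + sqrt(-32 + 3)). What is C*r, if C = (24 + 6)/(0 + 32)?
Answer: -41/152 - I*sqrt(29)/152 ≈ -0.26974 - 0.035429*I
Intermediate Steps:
r = 12/(-41 + I*sqrt(29)) (r = 12/(-41 + sqrt(-29)) = 12/(-41 + I*sqrt(29)) ≈ -0.28772 - 0.037791*I)
C = 15/16 (C = 30/32 = 30*(1/32) = 15/16 ≈ 0.93750)
C*r = 15*(-82/285 - 2*I*sqrt(29)/285)/16 = -41/152 - I*sqrt(29)/152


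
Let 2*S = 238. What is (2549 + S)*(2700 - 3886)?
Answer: -3164248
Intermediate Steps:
S = 119 (S = (1/2)*238 = 119)
(2549 + S)*(2700 - 3886) = (2549 + 119)*(2700 - 3886) = 2668*(-1186) = -3164248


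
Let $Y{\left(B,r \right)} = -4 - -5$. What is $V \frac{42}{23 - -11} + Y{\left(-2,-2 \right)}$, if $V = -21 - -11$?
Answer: $- \frac{193}{17} \approx -11.353$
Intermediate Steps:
$V = -10$ ($V = -21 + 11 = -10$)
$Y{\left(B,r \right)} = 1$ ($Y{\left(B,r \right)} = -4 + 5 = 1$)
$V \frac{42}{23 - -11} + Y{\left(-2,-2 \right)} = - 10 \frac{42}{23 - -11} + 1 = - 10 \frac{42}{23 + 11} + 1 = - 10 \cdot \frac{42}{34} + 1 = - 10 \cdot 42 \cdot \frac{1}{34} + 1 = \left(-10\right) \frac{21}{17} + 1 = - \frac{210}{17} + 1 = - \frac{193}{17}$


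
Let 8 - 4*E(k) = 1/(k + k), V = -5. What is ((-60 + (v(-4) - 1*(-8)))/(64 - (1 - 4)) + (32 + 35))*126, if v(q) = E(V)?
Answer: 11186343/1340 ≈ 8348.0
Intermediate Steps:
E(k) = 2 - 1/(8*k) (E(k) = 2 - 1/(4*(k + k)) = 2 - 1/(2*k)/4 = 2 - 1/(8*k))
v(q) = 81/40 (v(q) = 2 - 1/8/(-5) = 2 - 1/8*(-1/5) = 2 + 1/40 = 81/40)
((-60 + (v(-4) - 1*(-8)))/(64 - (1 - 4)) + (32 + 35))*126 = ((-60 + (81/40 - 1*(-8)))/(64 - (1 - 4)) + (32 + 35))*126 = ((-60 + (81/40 + 8))/(64 - 1*(-3)) + 67)*126 = ((-60 + 401/40)/(64 + 3) + 67)*126 = (-1999/40/67 + 67)*126 = (-1999/40*1/67 + 67)*126 = (-1999/2680 + 67)*126 = (177561/2680)*126 = 11186343/1340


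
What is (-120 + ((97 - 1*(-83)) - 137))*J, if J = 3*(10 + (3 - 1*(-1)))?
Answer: -3234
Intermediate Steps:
J = 42 (J = 3*(10 + (3 + 1)) = 3*(10 + 4) = 3*14 = 42)
(-120 + ((97 - 1*(-83)) - 137))*J = (-120 + ((97 - 1*(-83)) - 137))*42 = (-120 + ((97 + 83) - 137))*42 = (-120 + (180 - 137))*42 = (-120 + 43)*42 = -77*42 = -3234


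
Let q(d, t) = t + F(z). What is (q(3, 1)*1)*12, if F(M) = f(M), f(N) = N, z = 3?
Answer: 48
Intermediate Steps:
F(M) = M
q(d, t) = 3 + t (q(d, t) = t + 3 = 3 + t)
(q(3, 1)*1)*12 = ((3 + 1)*1)*12 = (4*1)*12 = 4*12 = 48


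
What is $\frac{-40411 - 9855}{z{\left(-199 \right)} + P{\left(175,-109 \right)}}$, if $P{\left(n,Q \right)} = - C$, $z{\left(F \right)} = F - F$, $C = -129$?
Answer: $- \frac{50266}{129} \approx -389.66$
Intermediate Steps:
$z{\left(F \right)} = 0$
$P{\left(n,Q \right)} = 129$ ($P{\left(n,Q \right)} = \left(-1\right) \left(-129\right) = 129$)
$\frac{-40411 - 9855}{z{\left(-199 \right)} + P{\left(175,-109 \right)}} = \frac{-40411 - 9855}{0 + 129} = - \frac{50266}{129}$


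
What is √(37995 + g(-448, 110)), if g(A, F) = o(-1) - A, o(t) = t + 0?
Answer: √38442 ≈ 196.07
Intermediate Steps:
o(t) = t
g(A, F) = -1 - A
√(37995 + g(-448, 110)) = √(37995 + (-1 - 1*(-448))) = √(37995 + (-1 + 448)) = √(37995 + 447) = √38442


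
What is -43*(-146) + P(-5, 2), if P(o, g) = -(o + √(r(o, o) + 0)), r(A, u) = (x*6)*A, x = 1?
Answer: 6283 - I*√30 ≈ 6283.0 - 5.4772*I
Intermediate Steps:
r(A, u) = 6*A (r(A, u) = (1*6)*A = 6*A)
P(o, g) = -o - √6*√o (P(o, g) = -(o + √(6*o + 0)) = -(o + √(6*o)) = -(o + √6*√o) = -o - √6*√o)
-43*(-146) + P(-5, 2) = -43*(-146) + (-1*(-5) - √6*√(-5)) = 6278 + (5 - √6*I*√5) = 6278 + (5 - I*√30) = 6283 - I*√30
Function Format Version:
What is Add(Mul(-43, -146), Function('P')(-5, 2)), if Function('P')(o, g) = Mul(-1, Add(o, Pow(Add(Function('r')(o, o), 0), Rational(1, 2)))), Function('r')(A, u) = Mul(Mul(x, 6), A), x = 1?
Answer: Add(6283, Mul(-1, I, Pow(30, Rational(1, 2)))) ≈ Add(6283.0, Mul(-5.4772, I))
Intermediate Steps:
Function('r')(A, u) = Mul(6, A) (Function('r')(A, u) = Mul(Mul(1, 6), A) = Mul(6, A))
Function('P')(o, g) = Add(Mul(-1, o), Mul(-1, Pow(6, Rational(1, 2)), Pow(o, Rational(1, 2)))) (Function('P')(o, g) = Mul(-1, Add(o, Pow(Add(Mul(6, o), 0), Rational(1, 2)))) = Mul(-1, Add(o, Pow(Mul(6, o), Rational(1, 2)))) = Mul(-1, Add(o, Mul(Pow(6, Rational(1, 2)), Pow(o, Rational(1, 2))))) = Add(Mul(-1, o), Mul(-1, Pow(6, Rational(1, 2)), Pow(o, Rational(1, 2)))))
Add(Mul(-43, -146), Function('P')(-5, 2)) = Add(Mul(-43, -146), Add(Mul(-1, -5), Mul(-1, Pow(6, Rational(1, 2)), Pow(-5, Rational(1, 2))))) = Add(6278, Add(5, Mul(-1, Pow(6, Rational(1, 2)), Mul(I, Pow(5, Rational(1, 2)))))) = Add(6278, Add(5, Mul(-1, I, Pow(30, Rational(1, 2))))) = Add(6283, Mul(-1, I, Pow(30, Rational(1, 2))))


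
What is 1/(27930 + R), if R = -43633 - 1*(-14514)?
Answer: -1/1189 ≈ -0.00084104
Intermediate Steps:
R = -29119 (R = -43633 + 14514 = -29119)
1/(27930 + R) = 1/(27930 - 29119) = 1/(-1189) = -1/1189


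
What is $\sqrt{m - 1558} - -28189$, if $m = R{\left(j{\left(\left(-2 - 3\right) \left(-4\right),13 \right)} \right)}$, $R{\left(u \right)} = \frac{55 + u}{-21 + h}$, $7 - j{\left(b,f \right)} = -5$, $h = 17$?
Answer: $28189 + \frac{i \sqrt{6299}}{2} \approx 28189.0 + 39.683 i$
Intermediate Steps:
$j{\left(b,f \right)} = 12$ ($j{\left(b,f \right)} = 7 - -5 = 7 + 5 = 12$)
$R{\left(u \right)} = - \frac{55}{4} - \frac{u}{4}$ ($R{\left(u \right)} = \frac{55 + u}{-21 + 17} = \frac{55 + u}{-4} = \left(55 + u\right) \left(- \frac{1}{4}\right) = - \frac{55}{4} - \frac{u}{4}$)
$m = - \frac{67}{4}$ ($m = - \frac{55}{4} - 3 = - \frac{67}{4} \approx -16.75$)
$\sqrt{m - 1558} - -28189 = \sqrt{- \frac{67}{4} - 1558} - -28189 = \sqrt{- \frac{67}{4} - 1558} + 28189 = \sqrt{- \frac{6299}{4}} + 28189 = \frac{i \sqrt{6299}}{2} + 28189 = 28189 + \frac{i \sqrt{6299}}{2}$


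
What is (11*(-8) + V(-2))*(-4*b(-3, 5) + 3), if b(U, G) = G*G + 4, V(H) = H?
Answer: 10170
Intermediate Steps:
b(U, G) = 4 + G² (b(U, G) = G² + 4 = 4 + G²)
(11*(-8) + V(-2))*(-4*b(-3, 5) + 3) = (11*(-8) - 2)*(-4*(4 + 5²) + 3) = (-88 - 2)*(-4*(4 + 25) + 3) = -90*(-4*29 + 3) = -90*(-116 + 3) = -90*(-113) = 10170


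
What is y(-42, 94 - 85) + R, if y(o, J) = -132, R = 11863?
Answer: 11731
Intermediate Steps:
y(-42, 94 - 85) + R = -132 + 11863 = 11731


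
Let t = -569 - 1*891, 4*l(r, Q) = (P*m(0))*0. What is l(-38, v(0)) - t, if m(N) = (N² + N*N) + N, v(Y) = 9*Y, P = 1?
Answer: 1460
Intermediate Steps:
m(N) = N + 2*N² (m(N) = (N² + N²) + N = 2*N² + N = N + 2*N²)
l(r, Q) = 0 (l(r, Q) = ((1*(0*(1 + 2*0)))*0)/4 = ((1*(0*(1 + 0)))*0)/4 = ((1*(0*1))*0)/4 = ((1*0)*0)/4 = (0*0)/4 = (¼)*0 = 0)
t = -1460 (t = -569 - 891 = -1460)
l(-38, v(0)) - t = 0 - 1*(-1460) = 0 + 1460 = 1460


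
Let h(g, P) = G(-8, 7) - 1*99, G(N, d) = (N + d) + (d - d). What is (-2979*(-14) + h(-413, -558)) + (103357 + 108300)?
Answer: 253263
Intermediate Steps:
G(N, d) = N + d (G(N, d) = (N + d) + 0 = N + d)
h(g, P) = -100 (h(g, P) = (-8 + 7) - 1*99 = -1 - 99 = -100)
(-2979*(-14) + h(-413, -558)) + (103357 + 108300) = (-2979*(-14) - 100) + (103357 + 108300) = (41706 - 100) + 211657 = 41606 + 211657 = 253263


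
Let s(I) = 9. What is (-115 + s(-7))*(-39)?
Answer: 4134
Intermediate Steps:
(-115 + s(-7))*(-39) = (-115 + 9)*(-39) = -106*(-39) = 4134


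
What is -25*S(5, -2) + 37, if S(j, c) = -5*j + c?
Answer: 712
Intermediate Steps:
S(j, c) = c - 5*j
-25*S(5, -2) + 37 = -25*(-2 - 5*5) + 37 = -25*(-2 - 25) + 37 = -25*(-27) + 37 = 675 + 37 = 712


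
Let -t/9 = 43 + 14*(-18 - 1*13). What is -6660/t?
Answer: -740/391 ≈ -1.8926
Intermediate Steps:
t = 3519 (t = -9*(43 + 14*(-18 - 1*13)) = -9*(43 + 14*(-18 - 13)) = -9*(43 + 14*(-31)) = -9*(43 - 434) = -9*(-391) = 3519)
-6660/t = -6660/3519 = -6660*1/3519 = -740/391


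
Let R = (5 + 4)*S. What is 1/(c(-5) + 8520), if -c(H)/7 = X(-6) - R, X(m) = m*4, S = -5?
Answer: 1/8373 ≈ 0.00011943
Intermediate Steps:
R = -45 (R = (5 + 4)*(-5) = 9*(-5) = -45)
X(m) = 4*m
c(H) = -147 (c(H) = -7*(4*(-6) - 1*(-45)) = -7*(-24 + 45) = -7*21 = -147)
1/(c(-5) + 8520) = 1/(-147 + 8520) = 1/8373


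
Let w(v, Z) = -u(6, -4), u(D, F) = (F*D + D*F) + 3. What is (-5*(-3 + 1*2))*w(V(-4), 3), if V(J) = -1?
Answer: 225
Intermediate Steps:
u(D, F) = 3 + 2*D*F (u(D, F) = (D*F + D*F) + 3 = 2*D*F + 3 = 3 + 2*D*F)
w(v, Z) = 45 (w(v, Z) = -(3 + 2*6*(-4)) = -(3 - 48) = -1*(-45) = 45)
(-5*(-3 + 1*2))*w(V(-4), 3) = -5*(-3 + 1*2)*45 = -5*(-3 + 2)*45 = -5*(-1)*45 = 5*45 = 225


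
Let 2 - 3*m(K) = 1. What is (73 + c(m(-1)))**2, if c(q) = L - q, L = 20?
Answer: 77284/9 ≈ 8587.1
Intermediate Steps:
m(K) = 1/3 (m(K) = 2/3 - 1/3*1 = 2/3 - 1/3 = 1/3)
c(q) = 20 - q
(73 + c(m(-1)))**2 = (73 + (20 - 1*1/3))**2 = (73 + (20 - 1/3))**2 = (73 + 59/3)**2 = (278/3)**2 = 77284/9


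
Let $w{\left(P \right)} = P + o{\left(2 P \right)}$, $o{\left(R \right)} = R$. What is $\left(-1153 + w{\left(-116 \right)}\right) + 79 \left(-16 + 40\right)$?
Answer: $395$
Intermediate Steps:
$w{\left(P \right)} = 3 P$ ($w{\left(P \right)} = P + 2 P = 3 P$)
$\left(-1153 + w{\left(-116 \right)}\right) + 79 \left(-16 + 40\right) = \left(-1153 + 3 \left(-116\right)\right) + 79 \left(-16 + 40\right) = \left(-1153 - 348\right) + 79 \cdot 24 = -1501 + 1896 = 395$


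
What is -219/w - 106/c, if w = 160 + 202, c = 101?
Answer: -60491/36562 ≈ -1.6545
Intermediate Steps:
w = 362
-219/w - 106/c = -219/362 - 106/101 = -60491/36562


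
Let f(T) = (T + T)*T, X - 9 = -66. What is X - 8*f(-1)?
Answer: -73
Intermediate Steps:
X = -57 (X = 9 - 66 = -57)
f(T) = 2*T**2 (f(T) = (2*T)*T = 2*T**2)
X - 8*f(-1) = -57 - 16*(-1)**2 = -57 - 16 = -73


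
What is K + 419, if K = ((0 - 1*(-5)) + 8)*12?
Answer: 575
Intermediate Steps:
K = 156 (K = ((0 + 5) + 8)*12 = (5 + 8)*12 = 13*12 = 156)
K + 419 = 156 + 419 = 575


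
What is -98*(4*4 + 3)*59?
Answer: -109858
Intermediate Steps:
-98*(4*4 + 3)*59 = -98*(16 + 3)*59 = -98*19*59 = -1862*59 = -109858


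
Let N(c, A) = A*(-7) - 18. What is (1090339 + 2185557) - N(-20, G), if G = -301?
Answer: 3273807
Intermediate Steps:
N(c, A) = -18 - 7*A (N(c, A) = -7*A - 18 = -18 - 7*A)
(1090339 + 2185557) - N(-20, G) = (1090339 + 2185557) - (-18 - 7*(-301)) = 3275896 - (-18 + 2107) = 3275896 - 1*2089 = 3275896 - 2089 = 3273807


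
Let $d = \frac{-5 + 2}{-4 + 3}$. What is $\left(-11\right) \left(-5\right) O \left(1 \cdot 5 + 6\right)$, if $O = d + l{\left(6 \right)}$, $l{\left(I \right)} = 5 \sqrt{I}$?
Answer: $1815 + 3025 \sqrt{6} \approx 9224.7$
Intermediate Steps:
$d = 3$ ($d = - \frac{3}{-1} = \left(-3\right) \left(-1\right) = 3$)
$O = 3 + 5 \sqrt{6} \approx 15.247$
$\left(-11\right) \left(-5\right) O \left(1 \cdot 5 + 6\right) = \left(-11\right) \left(-5\right) \left(3 + 5 \sqrt{6}\right) \left(1 \cdot 5 + 6\right) = 55 \left(3 + 5 \sqrt{6}\right) \left(5 + 6\right) = 55 \left(3 + 5 \sqrt{6}\right) 11 = 55 \left(33 + 55 \sqrt{6}\right) = 1815 + 3025 \sqrt{6}$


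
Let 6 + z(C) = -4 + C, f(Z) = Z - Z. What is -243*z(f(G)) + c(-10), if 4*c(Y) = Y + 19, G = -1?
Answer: 9729/4 ≈ 2432.3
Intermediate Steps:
c(Y) = 19/4 + Y/4 (c(Y) = (Y + 19)/4 = (19 + Y)/4 = 19/4 + Y/4)
f(Z) = 0
z(C) = -10 + C (z(C) = -6 + (-4 + C) = -10 + C)
-243*z(f(G)) + c(-10) = -243*(-10 + 0) + (19/4 + (¼)*(-10)) = -243*(-10) + (19/4 - 5/2) = 2430 + 9/4 = 9729/4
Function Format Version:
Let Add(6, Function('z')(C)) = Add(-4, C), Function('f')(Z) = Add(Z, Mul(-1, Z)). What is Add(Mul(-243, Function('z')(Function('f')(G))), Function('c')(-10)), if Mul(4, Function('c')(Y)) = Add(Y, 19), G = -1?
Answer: Rational(9729, 4) ≈ 2432.3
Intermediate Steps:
Function('c')(Y) = Add(Rational(19, 4), Mul(Rational(1, 4), Y)) (Function('c')(Y) = Mul(Rational(1, 4), Add(Y, 19)) = Mul(Rational(1, 4), Add(19, Y)) = Add(Rational(19, 4), Mul(Rational(1, 4), Y)))
Function('f')(Z) = 0
Function('z')(C) = Add(-10, C) (Function('z')(C) = Add(-6, Add(-4, C)) = Add(-10, C))
Add(Mul(-243, Function('z')(Function('f')(G))), Function('c')(-10)) = Add(Mul(-243, Add(-10, 0)), Add(Rational(19, 4), Mul(Rational(1, 4), -10))) = Add(Mul(-243, -10), Add(Rational(19, 4), Rational(-5, 2))) = Add(2430, Rational(9, 4)) = Rational(9729, 4)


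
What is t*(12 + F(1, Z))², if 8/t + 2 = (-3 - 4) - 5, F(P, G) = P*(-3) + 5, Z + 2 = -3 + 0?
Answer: -112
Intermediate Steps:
Z = -5 (Z = -2 + (-3 + 0) = -2 - 3 = -5)
F(P, G) = 5 - 3*P (F(P, G) = -3*P + 5 = 5 - 3*P)
t = -4/7 (t = 8/(-2 + ((-3 - 4) - 5)) = 8/(-2 + (-7 - 5)) = 8/(-2 - 12) = 8/(-14) = 8*(-1/14) = -4/7 ≈ -0.57143)
t*(12 + F(1, Z))² = -4*(12 + (5 - 3*1))²/7 = -4*(12 + (5 - 3))²/7 = -4*(12 + 2)²/7 = -4/7*14² = -4/7*196 = -112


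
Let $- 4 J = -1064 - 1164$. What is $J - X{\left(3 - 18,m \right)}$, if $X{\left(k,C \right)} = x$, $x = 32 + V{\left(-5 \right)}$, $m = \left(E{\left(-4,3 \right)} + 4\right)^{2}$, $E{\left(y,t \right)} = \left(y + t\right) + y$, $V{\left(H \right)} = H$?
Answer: $530$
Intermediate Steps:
$E{\left(y,t \right)} = t + 2 y$ ($E{\left(y,t \right)} = \left(t + y\right) + y = t + 2 y$)
$J = 557$ ($J = - \frac{-1064 - 1164}{4} = \left(- \frac{1}{4}\right) \left(-2228\right) = 557$)
$m = 1$ ($m = \left(\left(3 + 2 \left(-4\right)\right) + 4\right)^{2} = \left(\left(3 - 8\right) + 4\right)^{2} = \left(-5 + 4\right)^{2} = \left(-1\right)^{2} = 1$)
$x = 27$ ($x = 32 - 5 = 27$)
$X{\left(k,C \right)} = 27$
$J - X{\left(3 - 18,m \right)} = 557 - 27 = 530$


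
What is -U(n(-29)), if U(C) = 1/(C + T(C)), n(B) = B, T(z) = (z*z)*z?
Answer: 1/24418 ≈ 4.0953e-5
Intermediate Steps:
T(z) = z**3 (T(z) = z**2*z = z**3)
U(C) = 1/(C + C**3)
-U(n(-29)) = -1/(-29 + (-29)**3) = -1/(-29 - 24389) = -1/(-24418) = -1*(-1/24418) = 1/24418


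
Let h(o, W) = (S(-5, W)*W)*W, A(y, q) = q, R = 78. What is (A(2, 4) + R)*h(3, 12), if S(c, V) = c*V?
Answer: -708480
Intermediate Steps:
S(c, V) = V*c
h(o, W) = -5*W³ (h(o, W) = ((W*(-5))*W)*W = ((-5*W)*W)*W = (-5*W²)*W = -5*W³)
(A(2, 4) + R)*h(3, 12) = (4 + 78)*(-5*12³) = 82*(-5*1728) = 82*(-8640) = -708480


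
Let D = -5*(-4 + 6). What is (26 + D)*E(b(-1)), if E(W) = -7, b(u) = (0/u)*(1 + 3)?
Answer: -112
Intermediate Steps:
b(u) = 0 (b(u) = 0*4 = 0)
D = -10 (D = -5*2 = -10)
(26 + D)*E(b(-1)) = (26 - 10)*(-7) = 16*(-7) = -112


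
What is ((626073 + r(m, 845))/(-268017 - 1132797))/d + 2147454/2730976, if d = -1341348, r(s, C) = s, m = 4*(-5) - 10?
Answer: 84062975045070697/106905139789842864 ≈ 0.78633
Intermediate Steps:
m = -30 (m = -20 - 10 = -30)
((626073 + r(m, 845))/(-268017 - 1132797))/d + 2147454/2730976 = ((626073 - 30)/(-268017 - 1132797))/(-1341348) + 2147454/2730976 = (626043/(-1400814))*(-1/1341348) + 2147454*(1/2730976) = (626043*(-1/1400814))*(-1/1341348) + 1073727/1365488 = -208681/466938*(-1/1341348) + 1073727/1365488 = 208681/626326352424 + 1073727/1365488 = 84062975045070697/106905139789842864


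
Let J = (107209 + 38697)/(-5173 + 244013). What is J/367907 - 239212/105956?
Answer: -2627470019521803/1163806239416660 ≈ -2.2577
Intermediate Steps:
J = 72953/119420 (J = 145906/238840 = 145906*(1/238840) = 72953/119420 ≈ 0.61089)
J/367907 - 239212/105956 = (72953/119420)/367907 - 239212/105956 = (72953/119420)*(1/367907) - 239212*1/105956 = 72953/43935453940 - 59803/26489 = -2627470019521803/1163806239416660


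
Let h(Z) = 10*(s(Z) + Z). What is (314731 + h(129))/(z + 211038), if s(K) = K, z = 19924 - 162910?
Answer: 5987/1284 ≈ 4.6628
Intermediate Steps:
z = -142986
h(Z) = 20*Z (h(Z) = 10*(Z + Z) = 10*(2*Z) = 20*Z)
(314731 + h(129))/(z + 211038) = (314731 + 20*129)/(-142986 + 211038) = (314731 + 2580)/68052 = 317311*(1/68052) = 5987/1284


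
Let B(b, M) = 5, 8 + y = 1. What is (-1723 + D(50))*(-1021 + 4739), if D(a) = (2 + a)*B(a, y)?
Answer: -5439434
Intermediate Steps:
y = -7 (y = -8 + 1 = -7)
D(a) = 10 + 5*a (D(a) = (2 + a)*5 = 10 + 5*a)
(-1723 + D(50))*(-1021 + 4739) = (-1723 + (10 + 5*50))*(-1021 + 4739) = (-1723 + (10 + 250))*3718 = (-1723 + 260)*3718 = -1463*3718 = -5439434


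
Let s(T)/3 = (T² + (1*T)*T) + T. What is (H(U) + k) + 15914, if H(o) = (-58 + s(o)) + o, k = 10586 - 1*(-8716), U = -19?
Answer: 37248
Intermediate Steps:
s(T) = 3*T + 6*T² (s(T) = 3*((T² + (1*T)*T) + T) = 3*((T² + T*T) + T) = 3*((T² + T²) + T) = 3*(2*T² + T) = 3*(T + 2*T²) = 3*T + 6*T²)
k = 19302 (k = 10586 + 8716 = 19302)
H(o) = -58 + o + 3*o*(1 + 2*o) (H(o) = (-58 + 3*o*(1 + 2*o)) + o = -58 + o + 3*o*(1 + 2*o))
(H(U) + k) + 15914 = ((-58 + 4*(-19) + 6*(-19)²) + 19302) + 15914 = ((-58 - 76 + 6*361) + 19302) + 15914 = ((-58 - 76 + 2166) + 19302) + 15914 = (2032 + 19302) + 15914 = 21334 + 15914 = 37248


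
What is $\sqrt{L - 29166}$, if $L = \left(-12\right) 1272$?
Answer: $i \sqrt{44430} \approx 210.78 i$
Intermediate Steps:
$L = -15264$
$\sqrt{L - 29166} = \sqrt{-15264 - 29166} = \sqrt{-44430} = i \sqrt{44430}$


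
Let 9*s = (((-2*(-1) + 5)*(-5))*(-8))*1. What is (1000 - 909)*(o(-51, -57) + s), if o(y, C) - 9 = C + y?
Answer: -55601/9 ≈ -6177.9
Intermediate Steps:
o(y, C) = 9 + C + y (o(y, C) = 9 + (C + y) = 9 + C + y)
s = 280/9 (s = ((((-2*(-1) + 5)*(-5))*(-8))*1)/9 = ((((2 + 5)*(-5))*(-8))*1)/9 = (((7*(-5))*(-8))*1)/9 = (-35*(-8)*1)/9 = (280*1)/9 = (⅑)*280 = 280/9 ≈ 31.111)
(1000 - 909)*(o(-51, -57) + s) = (1000 - 909)*((9 - 57 - 51) + 280/9) = 91*(-99 + 280/9) = 91*(-611/9) = -55601/9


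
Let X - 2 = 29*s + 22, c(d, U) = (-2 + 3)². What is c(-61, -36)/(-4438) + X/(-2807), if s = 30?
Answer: -567197/1779638 ≈ -0.31871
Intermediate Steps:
c(d, U) = 1 (c(d, U) = 1² = 1)
X = 894 (X = 2 + (29*30 + 22) = 2 + (870 + 22) = 2 + 892 = 894)
c(-61, -36)/(-4438) + X/(-2807) = 1/(-4438) + 894/(-2807) = 1*(-1/4438) + 894*(-1/2807) = -1/4438 - 894/2807 = -567197/1779638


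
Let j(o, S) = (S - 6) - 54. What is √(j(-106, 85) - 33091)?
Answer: 3*I*√3674 ≈ 181.84*I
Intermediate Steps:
j(o, S) = -60 + S (j(o, S) = (-6 + S) - 54 = -60 + S)
√(j(-106, 85) - 33091) = √((-60 + 85) - 33091) = √(25 - 33091) = √(-33066) = 3*I*√3674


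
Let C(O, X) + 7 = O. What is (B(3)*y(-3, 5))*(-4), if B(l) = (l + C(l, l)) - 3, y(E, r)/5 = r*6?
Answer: 2400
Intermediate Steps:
C(O, X) = -7 + O
y(E, r) = 30*r (y(E, r) = 5*(r*6) = 5*(6*r) = 30*r)
B(l) = -10 + 2*l (B(l) = (l + (-7 + l)) - 3 = (-7 + 2*l) - 3 = -10 + 2*l)
(B(3)*y(-3, 5))*(-4) = ((-10 + 2*3)*(30*5))*(-4) = ((-10 + 6)*150)*(-4) = -4*150*(-4) = -600*(-4) = 2400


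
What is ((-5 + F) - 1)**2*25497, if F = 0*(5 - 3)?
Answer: 917892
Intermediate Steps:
F = 0 (F = 0*2 = 0)
((-5 + F) - 1)**2*25497 = ((-5 + 0) - 1)**2*25497 = (-5 - 1)**2*25497 = (-6)**2*25497 = 36*25497 = 917892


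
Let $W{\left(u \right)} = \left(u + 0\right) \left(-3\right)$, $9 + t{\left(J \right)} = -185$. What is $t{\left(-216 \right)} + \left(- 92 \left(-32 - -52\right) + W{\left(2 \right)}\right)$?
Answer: $-2040$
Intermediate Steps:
$t{\left(J \right)} = -194$ ($t{\left(J \right)} = -9 - 185 = -194$)
$W{\left(u \right)} = - 3 u$ ($W{\left(u \right)} = u \left(-3\right) = - 3 u$)
$t{\left(-216 \right)} + \left(- 92 \left(-32 - -52\right) + W{\left(2 \right)}\right) = -194 - \left(6 + 92 \left(-32 - -52\right)\right) = -194 - \left(6 + 92 \left(-32 + 52\right)\right) = -194 - 1846 = -2040$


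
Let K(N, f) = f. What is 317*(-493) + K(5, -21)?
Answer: -156302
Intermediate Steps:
317*(-493) + K(5, -21) = 317*(-493) - 21 = -156281 - 21 = -156302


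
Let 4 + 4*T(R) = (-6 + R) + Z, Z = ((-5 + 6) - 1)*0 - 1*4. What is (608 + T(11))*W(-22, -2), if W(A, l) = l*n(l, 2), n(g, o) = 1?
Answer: -2429/2 ≈ -1214.5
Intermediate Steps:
Z = -4 (Z = (1 - 1)*0 - 4 = 0*0 - 4 = 0 - 4 = -4)
W(A, l) = l (W(A, l) = l*1 = l)
T(R) = -7/2 + R/4 (T(R) = -1 + ((-6 + R) - 4)/4 = -1 + (-10 + R)/4 = -1 + (-5/2 + R/4) = -7/2 + R/4)
(608 + T(11))*W(-22, -2) = (608 + (-7/2 + (1/4)*11))*(-2) = (608 + (-7/2 + 11/4))*(-2) = (608 - 3/4)*(-2) = (2429/4)*(-2) = -2429/2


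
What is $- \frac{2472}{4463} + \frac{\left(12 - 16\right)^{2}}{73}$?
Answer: $- \frac{109048}{325799} \approx -0.33471$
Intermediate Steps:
$- \frac{2472}{4463} + \frac{\left(12 - 16\right)^{2}}{73} = \left(-2472\right) \frac{1}{4463} + \left(-4\right)^{2} \cdot \frac{1}{73} = - \frac{2472}{4463} + 16 \cdot \frac{1}{73} = - \frac{2472}{4463} + \frac{16}{73} = - \frac{109048}{325799}$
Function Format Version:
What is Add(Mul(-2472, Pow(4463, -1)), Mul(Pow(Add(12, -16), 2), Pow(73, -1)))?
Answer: Rational(-109048, 325799) ≈ -0.33471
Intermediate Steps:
Add(Mul(-2472, Pow(4463, -1)), Mul(Pow(Add(12, -16), 2), Pow(73, -1))) = Add(Mul(-2472, Rational(1, 4463)), Mul(Pow(-4, 2), Rational(1, 73))) = Add(Rational(-2472, 4463), Mul(16, Rational(1, 73))) = Add(Rational(-2472, 4463), Rational(16, 73)) = Rational(-109048, 325799)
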